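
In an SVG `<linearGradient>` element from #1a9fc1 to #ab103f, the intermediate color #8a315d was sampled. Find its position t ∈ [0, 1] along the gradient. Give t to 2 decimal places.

Invert the lerp on the R channel (largest span, 145): t = (138 − 26) / (171 − 26) = 112/145 = 0.77241.
Check on G: (49 − 159)/(16 − 159) = 0.7692 ✓

0.77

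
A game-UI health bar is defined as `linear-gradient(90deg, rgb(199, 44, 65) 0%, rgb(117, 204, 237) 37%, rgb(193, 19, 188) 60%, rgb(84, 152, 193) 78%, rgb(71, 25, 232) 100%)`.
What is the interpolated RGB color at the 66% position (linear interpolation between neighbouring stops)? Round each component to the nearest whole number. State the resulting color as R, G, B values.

66% lies between the 60% and 78% stops, so the local fraction is t = (66 − 60)/(78 − 60) = 6/18 ≈ 0.3333.
R = 193 + 0.3333 × (84 − 193) = 156.67 → 157
G = 19 + 0.3333 × (152 − 19) = 63.329 → 63
B = 188 + 0.3333 × (193 − 188) = 189.667 → 190

(157, 63, 190)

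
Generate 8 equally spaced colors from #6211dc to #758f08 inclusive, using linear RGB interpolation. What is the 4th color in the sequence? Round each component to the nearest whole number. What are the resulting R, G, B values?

With 8 swatches and endpoints inclusive, swatch 4 sits at t = (4 − 1)/(8 − 1) = 3/7 ≈ 0.4286.
#6211dc → (98, 17, 220); #758f08 → (117, 143, 8).
R = 98 + 0.4286 × (117 − 98) = 106.143 → 106
G = 17 + 0.4286 × (143 − 17) = 71.004 → 71
B = 220 + 0.4286 × (8 − 220) = 129.137 → 129

(106, 71, 129)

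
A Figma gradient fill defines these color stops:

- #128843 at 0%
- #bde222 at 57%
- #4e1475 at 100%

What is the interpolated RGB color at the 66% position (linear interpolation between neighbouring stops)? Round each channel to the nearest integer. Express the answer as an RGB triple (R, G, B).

(166, 183, 51)

66% lies between the 57% and 100% stops, so the local fraction is t = (66 − 57)/(100 − 57) = 9/43 ≈ 0.2093.
#bde222 → (189, 226, 34); #4e1475 → (78, 20, 117).
R = 189 + 0.2093 × (78 − 189) = 165.768 → 166
G = 226 + 0.2093 × (20 − 226) = 182.884 → 183
B = 34 + 0.2093 × (117 − 34) = 51.372 → 51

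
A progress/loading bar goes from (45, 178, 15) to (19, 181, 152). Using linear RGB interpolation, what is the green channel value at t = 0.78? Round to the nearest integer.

180

G = 178 + 0.78 × (181 − 178) = 180.34 → 180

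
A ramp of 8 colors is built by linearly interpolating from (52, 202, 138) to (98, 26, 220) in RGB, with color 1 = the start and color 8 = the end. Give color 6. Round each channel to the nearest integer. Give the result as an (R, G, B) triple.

(85, 76, 197)

With 8 swatches and endpoints inclusive, swatch 6 sits at t = (6 − 1)/(8 − 1) = 5/7 ≈ 0.7143.
R = 52 + 0.7143 × (98 − 52) = 84.858 → 85
G = 202 + 0.7143 × (26 − 202) = 76.283 → 76
B = 138 + 0.7143 × (220 − 138) = 196.573 → 197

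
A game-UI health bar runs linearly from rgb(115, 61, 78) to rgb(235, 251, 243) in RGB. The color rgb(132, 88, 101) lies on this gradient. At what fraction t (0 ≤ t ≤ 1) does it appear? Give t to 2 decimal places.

0.14

Invert the lerp on the G channel (largest span, 190): t = (88 − 61) / (251 − 61) = 27/190 = 0.14211.
Check on R: (132 − 115)/(235 − 115) = 0.1417 ✓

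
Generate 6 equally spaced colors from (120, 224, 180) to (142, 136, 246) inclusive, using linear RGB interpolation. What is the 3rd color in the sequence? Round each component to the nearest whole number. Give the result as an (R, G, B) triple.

With 6 swatches and endpoints inclusive, swatch 3 sits at t = (3 − 1)/(6 − 1) = 2/5 ≈ 0.4.
R = 120 + 0.4 × (142 − 120) = 128.8 → 129
G = 224 + 0.4 × (136 − 224) = 188.8 → 189
B = 180 + 0.4 × (246 − 180) = 206.4 → 206

(129, 189, 206)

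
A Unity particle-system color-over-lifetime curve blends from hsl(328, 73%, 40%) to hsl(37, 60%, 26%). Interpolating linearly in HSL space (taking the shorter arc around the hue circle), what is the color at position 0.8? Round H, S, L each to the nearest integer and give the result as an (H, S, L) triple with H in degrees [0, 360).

(23, 63, 29)

Hue: 37 − 328 = -291°, but |-291| > 180 so the shorter arc goes the other way: Δh = -291 + 360 = 69°.
H = 328 + 0.8 × (69) = 383.2 → 383 → 383 mod 360 = 23°
S = 73 + 0.8 × (60 − 73) = 62.6 → 63%
L = 40 + 0.8 × (26 − 40) = 28.8 → 29%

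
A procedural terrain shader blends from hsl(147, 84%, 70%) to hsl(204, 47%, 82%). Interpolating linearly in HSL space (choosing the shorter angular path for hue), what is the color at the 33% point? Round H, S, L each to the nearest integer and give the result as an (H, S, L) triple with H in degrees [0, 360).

Hue arc: Δh = 204 − 147 = 57° (|Δh| ≤ 180, already the shorter path).
H = 147 + 0.33 × (57) = 165.81 → 166°
S = 84 + 0.33 × (47 − 84) = 71.79 → 72%
L = 70 + 0.33 × (82 − 70) = 73.96 → 74%

(166, 72, 74)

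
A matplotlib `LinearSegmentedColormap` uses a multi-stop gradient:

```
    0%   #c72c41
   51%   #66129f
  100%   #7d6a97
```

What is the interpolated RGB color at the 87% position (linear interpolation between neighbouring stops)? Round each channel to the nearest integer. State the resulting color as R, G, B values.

87% lies between the 51% and 100% stops, so the local fraction is t = (87 − 51)/(100 − 51) = 36/49 ≈ 0.7347.
#66129f → (102, 18, 159); #7d6a97 → (125, 106, 151).
R = 102 + 0.7347 × (125 − 102) = 118.898 → 119
G = 18 + 0.7347 × (106 − 18) = 82.654 → 83
B = 159 + 0.7347 × (151 − 159) = 153.122 → 153

(119, 83, 153)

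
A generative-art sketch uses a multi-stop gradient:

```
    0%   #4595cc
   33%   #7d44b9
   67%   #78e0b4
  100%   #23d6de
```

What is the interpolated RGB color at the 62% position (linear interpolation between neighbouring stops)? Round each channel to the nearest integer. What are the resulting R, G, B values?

(121, 201, 181)

62% lies between the 33% and 67% stops, so the local fraction is t = (62 − 33)/(67 − 33) = 29/34 ≈ 0.8529.
#7d44b9 → (125, 68, 185); #78e0b4 → (120, 224, 180).
R = 125 + 0.8529 × (120 − 125) = 120.736 → 121
G = 68 + 0.8529 × (224 − 68) = 201.052 → 201
B = 185 + 0.8529 × (180 − 185) = 180.736 → 181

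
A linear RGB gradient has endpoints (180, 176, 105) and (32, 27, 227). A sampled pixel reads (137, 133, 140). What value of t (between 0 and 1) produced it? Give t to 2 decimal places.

0.29

Invert the lerp on the G channel (largest span, 149): t = (133 − 176) / (27 − 176) = -43/-149 = 0.28859.
Check on R: (137 − 180)/(32 − 180) = 0.2905 ✓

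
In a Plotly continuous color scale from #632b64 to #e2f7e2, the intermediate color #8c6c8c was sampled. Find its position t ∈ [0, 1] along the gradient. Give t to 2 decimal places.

0.32

Invert the lerp on the G channel (largest span, 204): t = (108 − 43) / (247 − 43) = 65/204 = 0.31863.
Check on R: (140 − 99)/(226 − 99) = 0.3228 ✓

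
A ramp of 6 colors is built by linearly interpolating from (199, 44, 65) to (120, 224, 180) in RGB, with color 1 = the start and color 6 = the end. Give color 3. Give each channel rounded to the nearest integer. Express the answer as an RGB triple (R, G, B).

With 6 swatches and endpoints inclusive, swatch 3 sits at t = (3 − 1)/(6 − 1) = 2/5 ≈ 0.4.
R = 199 + 0.4 × (120 − 199) = 167.4 → 167
G = 44 + 0.4 × (224 − 44) = 116 → 116
B = 65 + 0.4 × (180 − 65) = 111 → 111

(167, 116, 111)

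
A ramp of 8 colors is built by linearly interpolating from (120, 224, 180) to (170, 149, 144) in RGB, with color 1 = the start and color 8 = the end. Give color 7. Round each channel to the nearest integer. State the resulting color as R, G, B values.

With 8 swatches and endpoints inclusive, swatch 7 sits at t = (7 − 1)/(8 − 1) = 6/7 ≈ 0.8571.
R = 120 + 0.8571 × (170 − 120) = 162.855 → 163
G = 224 + 0.8571 × (149 − 224) = 159.718 → 160
B = 180 + 0.8571 × (144 − 180) = 149.144 → 149

(163, 160, 149)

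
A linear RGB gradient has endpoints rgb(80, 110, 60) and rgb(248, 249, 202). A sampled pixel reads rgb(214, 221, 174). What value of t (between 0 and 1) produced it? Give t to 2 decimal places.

Invert the lerp on the R channel (largest span, 168): t = (214 − 80) / (248 − 80) = 134/168 = 0.79762.
Check on G: (221 − 110)/(249 − 110) = 0.7986 ✓

0.80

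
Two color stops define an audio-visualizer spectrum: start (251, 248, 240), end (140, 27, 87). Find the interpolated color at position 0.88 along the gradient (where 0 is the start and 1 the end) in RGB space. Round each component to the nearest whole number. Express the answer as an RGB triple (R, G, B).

R = 251 + 0.88 × (140 − 251) = 251 + 0.88 × -111 = 153.32 → 153
G = 248 + 0.88 × (27 − 248) = 248 + 0.88 × -221 = 53.52 → 54
B = 240 + 0.88 × (87 − 240) = 240 + 0.88 × -153 = 105.36 → 105

(153, 54, 105)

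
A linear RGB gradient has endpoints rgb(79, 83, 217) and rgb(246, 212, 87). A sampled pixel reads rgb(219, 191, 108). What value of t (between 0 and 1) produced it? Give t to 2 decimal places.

Invert the lerp on the R channel (largest span, 167): t = (219 − 79) / (246 − 79) = 140/167 = 0.83832.
Check on G: (191 − 83)/(212 − 83) = 0.8372 ✓

0.84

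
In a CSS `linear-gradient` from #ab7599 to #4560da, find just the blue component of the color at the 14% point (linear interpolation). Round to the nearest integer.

162

B₁ = 153 (from #ab7599), B₂ = 218 (from #4560da).
B = 153 + 0.14 × (218 − 153) = 162.1 → 162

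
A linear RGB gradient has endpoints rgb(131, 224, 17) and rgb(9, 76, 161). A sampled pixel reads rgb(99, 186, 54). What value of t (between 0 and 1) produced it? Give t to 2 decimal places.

0.26

Invert the lerp on the G channel (largest span, 148): t = (186 − 224) / (76 − 224) = -38/-148 = 0.25676.
Check on R: (99 − 131)/(9 − 131) = 0.2623 ✓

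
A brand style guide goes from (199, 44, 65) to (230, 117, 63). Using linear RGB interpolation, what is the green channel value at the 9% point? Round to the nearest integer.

51

G = 44 + 0.09 × (117 − 44) = 50.57 → 51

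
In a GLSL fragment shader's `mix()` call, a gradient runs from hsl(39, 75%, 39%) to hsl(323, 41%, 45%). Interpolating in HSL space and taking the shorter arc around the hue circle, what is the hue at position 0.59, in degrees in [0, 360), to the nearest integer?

354

Hue: 323 − 39 = 284°, but |284| > 180 so the shorter arc goes the other way: Δh = 284 − 360 = -76°.
H = 39 + 0.59 × (-76) = -5.84 → -6 → -6 mod 360 = 354°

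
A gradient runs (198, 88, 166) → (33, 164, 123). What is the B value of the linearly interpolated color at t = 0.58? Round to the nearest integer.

B = 166 + 0.58 × (123 − 166) = 141.06 → 141

141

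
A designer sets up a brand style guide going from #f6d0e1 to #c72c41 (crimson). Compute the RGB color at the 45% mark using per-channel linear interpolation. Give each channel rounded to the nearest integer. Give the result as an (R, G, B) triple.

#f6d0e1 → (246, 208, 225); #c72c41 → (199, 44, 65).
45% corresponds to t = 0.45.
R = 246 + 0.45 × (199 − 246) = 246 + 0.45 × -47 = 224.85 → 225
G = 208 + 0.45 × (44 − 208) = 208 + 0.45 × -164 = 134.2 → 134
B = 225 + 0.45 × (65 − 225) = 225 + 0.45 × -160 = 153 → 153
So the blended color is (225, 134, 153), about #e18699.

(225, 134, 153)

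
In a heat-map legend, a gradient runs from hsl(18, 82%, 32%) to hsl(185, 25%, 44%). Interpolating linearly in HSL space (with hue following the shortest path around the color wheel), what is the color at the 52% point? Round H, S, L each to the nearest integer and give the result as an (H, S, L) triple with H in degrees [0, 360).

Hue arc: Δh = 185 − 18 = 167° (|Δh| ≤ 180, already the shorter path).
H = 18 + 0.52 × (167) = 104.84 → 105°
S = 82 + 0.52 × (25 − 82) = 52.36 → 52%
L = 32 + 0.52 × (44 − 32) = 38.24 → 38%

(105, 52, 38)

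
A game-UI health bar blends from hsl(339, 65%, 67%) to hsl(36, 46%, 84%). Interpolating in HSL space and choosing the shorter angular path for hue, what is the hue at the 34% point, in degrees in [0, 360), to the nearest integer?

358

Hue: 36 − 339 = -303°, but |-303| > 180 so the shorter arc goes the other way: Δh = -303 + 360 = 57°.
H = 339 + 0.34 × (57) = 358.38 → 358°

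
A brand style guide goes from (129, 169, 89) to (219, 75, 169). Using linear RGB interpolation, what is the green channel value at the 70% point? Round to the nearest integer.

103

G = 169 + 0.7 × (75 − 169) = 103.2 → 103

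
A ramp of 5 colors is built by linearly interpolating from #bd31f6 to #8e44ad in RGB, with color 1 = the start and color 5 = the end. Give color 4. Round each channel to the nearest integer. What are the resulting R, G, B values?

(154, 63, 191)

With 5 swatches and endpoints inclusive, swatch 4 sits at t = (4 − 1)/(5 − 1) = 3/4 ≈ 0.75.
#bd31f6 → (189, 49, 246); #8e44ad → (142, 68, 173).
R = 189 + 0.75 × (142 − 189) = 153.75 → 154
G = 49 + 0.75 × (68 − 49) = 63.25 → 63
B = 246 + 0.75 × (173 − 246) = 191.25 → 191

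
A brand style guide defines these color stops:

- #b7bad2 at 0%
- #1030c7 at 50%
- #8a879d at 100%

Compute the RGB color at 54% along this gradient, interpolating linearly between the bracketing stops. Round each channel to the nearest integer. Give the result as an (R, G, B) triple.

54% lies between the 50% and 100% stops, so the local fraction is t = (54 − 50)/(100 − 50) = 4/50 ≈ 0.08.
#1030c7 → (16, 48, 199); #8a879d → (138, 135, 157).
R = 16 + 0.08 × (138 − 16) = 25.76 → 26
G = 48 + 0.08 × (135 − 48) = 54.96 → 55
B = 199 + 0.08 × (157 − 199) = 195.64 → 196

(26, 55, 196)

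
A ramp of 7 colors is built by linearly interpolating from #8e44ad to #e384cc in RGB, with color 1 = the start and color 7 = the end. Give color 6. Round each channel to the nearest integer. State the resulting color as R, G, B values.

With 7 swatches and endpoints inclusive, swatch 6 sits at t = (6 − 1)/(7 − 1) = 5/6 ≈ 0.8333.
#8e44ad → (142, 68, 173); #e384cc → (227, 132, 204).
R = 142 + 0.8333 × (227 − 142) = 212.831 → 213
G = 68 + 0.8333 × (132 − 68) = 121.331 → 121
B = 173 + 0.8333 × (204 − 173) = 198.832 → 199

(213, 121, 199)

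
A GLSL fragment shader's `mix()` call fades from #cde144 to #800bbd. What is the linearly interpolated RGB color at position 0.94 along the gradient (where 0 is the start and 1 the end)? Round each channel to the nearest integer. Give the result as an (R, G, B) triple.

(133, 24, 182)

#cde144 → (205, 225, 68); #800bbd → (128, 11, 189).
R = 205 + 0.94 × (128 − 205) = 205 + 0.94 × -77 = 132.62 → 133
G = 225 + 0.94 × (11 − 225) = 225 + 0.94 × -214 = 23.84 → 24
B = 68 + 0.94 × (189 − 68) = 68 + 0.94 × 121 = 181.74 → 182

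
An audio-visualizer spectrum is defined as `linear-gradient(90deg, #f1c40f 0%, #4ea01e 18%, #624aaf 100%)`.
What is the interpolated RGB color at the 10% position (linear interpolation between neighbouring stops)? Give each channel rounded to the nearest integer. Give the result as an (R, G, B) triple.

(150, 176, 23)

10% lies between the 0% and 18% stops, so the local fraction is t = (10 − 0)/(18 − 0) = 10/18 ≈ 0.5556.
#f1c40f → (241, 196, 15); #4ea01e → (78, 160, 30).
R = 241 + 0.5556 × (78 − 241) = 150.437 → 150
G = 196 + 0.5556 × (160 − 196) = 175.998 → 176
B = 15 + 0.5556 × (30 − 15) = 23.334 → 23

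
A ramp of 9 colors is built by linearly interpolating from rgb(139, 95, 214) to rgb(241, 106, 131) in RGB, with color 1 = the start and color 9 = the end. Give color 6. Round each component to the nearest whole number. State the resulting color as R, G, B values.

With 9 swatches and endpoints inclusive, swatch 6 sits at t = (6 − 1)/(9 − 1) = 5/8 ≈ 0.625.
R = 139 + 0.625 × (241 − 139) = 202.75 → 203
G = 95 + 0.625 × (106 − 95) = 101.875 → 102
B = 214 + 0.625 × (131 − 214) = 162.125 → 162

(203, 102, 162)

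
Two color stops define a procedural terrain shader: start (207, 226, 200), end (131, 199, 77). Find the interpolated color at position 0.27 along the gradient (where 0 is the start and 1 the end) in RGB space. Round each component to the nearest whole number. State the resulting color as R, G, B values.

R = 207 + 0.27 × (131 − 207) = 207 + 0.27 × -76 = 186.48 → 186
G = 226 + 0.27 × (199 − 226) = 226 + 0.27 × -27 = 218.71 → 219
B = 200 + 0.27 × (77 − 200) = 200 + 0.27 × -123 = 166.79 → 167
So the blended color is (186, 219, 167), about #badba7.

(186, 219, 167)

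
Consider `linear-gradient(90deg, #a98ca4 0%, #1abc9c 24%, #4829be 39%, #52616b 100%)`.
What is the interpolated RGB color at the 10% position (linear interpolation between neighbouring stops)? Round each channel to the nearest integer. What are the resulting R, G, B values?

(109, 160, 161)

10% lies between the 0% and 24% stops, so the local fraction is t = (10 − 0)/(24 − 0) = 10/24 ≈ 0.4167.
#a98ca4 → (169, 140, 164); #1abc9c → (26, 188, 156).
R = 169 + 0.4167 × (26 − 169) = 109.412 → 109
G = 140 + 0.4167 × (188 − 140) = 160.002 → 160
B = 164 + 0.4167 × (156 − 164) = 160.666 → 161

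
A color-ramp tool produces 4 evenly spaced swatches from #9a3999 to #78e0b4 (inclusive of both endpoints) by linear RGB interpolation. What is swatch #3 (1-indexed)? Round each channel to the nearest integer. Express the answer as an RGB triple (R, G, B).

(131, 168, 171)

With 4 swatches and endpoints inclusive, swatch 3 sits at t = (3 − 1)/(4 − 1) = 2/3 ≈ 0.6667.
#9a3999 → (154, 57, 153); #78e0b4 → (120, 224, 180).
R = 154 + 0.6667 × (120 − 154) = 131.332 → 131
G = 57 + 0.6667 × (224 − 57) = 168.339 → 168
B = 153 + 0.6667 × (180 − 153) = 171.001 → 171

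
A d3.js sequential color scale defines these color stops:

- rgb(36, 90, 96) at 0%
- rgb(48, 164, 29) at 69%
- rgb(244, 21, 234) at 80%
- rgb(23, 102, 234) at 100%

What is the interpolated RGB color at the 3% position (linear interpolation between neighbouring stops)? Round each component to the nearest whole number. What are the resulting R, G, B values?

(37, 93, 93)

3% lies between the 0% and 69% stops, so the local fraction is t = (3 − 0)/(69 − 0) = 3/69 ≈ 0.0435.
R = 36 + 0.0435 × (48 − 36) = 36.522 → 37
G = 90 + 0.0435 × (164 − 90) = 93.219 → 93
B = 96 + 0.0435 × (29 − 96) = 93.085 → 93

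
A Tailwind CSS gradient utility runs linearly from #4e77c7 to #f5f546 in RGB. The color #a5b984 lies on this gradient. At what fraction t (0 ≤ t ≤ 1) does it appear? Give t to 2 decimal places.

0.52

Invert the lerp on the R channel (largest span, 167): t = (165 − 78) / (245 − 78) = 87/167 = 0.52096.
Check on G: (185 − 119)/(245 − 119) = 0.5238 ✓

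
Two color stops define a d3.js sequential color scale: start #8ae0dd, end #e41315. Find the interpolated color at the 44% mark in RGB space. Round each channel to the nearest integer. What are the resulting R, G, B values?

(178, 134, 133)

#8ae0dd → (138, 224, 221); #e41315 → (228, 19, 21).
44% corresponds to t = 0.44.
R = 138 + 0.44 × (228 − 138) = 138 + 0.44 × 90 = 177.6 → 178
G = 224 + 0.44 × (19 − 224) = 224 + 0.44 × -205 = 133.8 → 134
B = 221 + 0.44 × (21 − 221) = 221 + 0.44 × -200 = 133 → 133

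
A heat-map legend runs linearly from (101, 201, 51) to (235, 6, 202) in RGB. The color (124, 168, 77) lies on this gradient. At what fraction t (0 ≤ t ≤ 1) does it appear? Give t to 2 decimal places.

Invert the lerp on the G channel (largest span, 195): t = (168 − 201) / (6 − 201) = -33/-195 = 0.16923.
Check on R: (124 − 101)/(235 − 101) = 0.1716 ✓

0.17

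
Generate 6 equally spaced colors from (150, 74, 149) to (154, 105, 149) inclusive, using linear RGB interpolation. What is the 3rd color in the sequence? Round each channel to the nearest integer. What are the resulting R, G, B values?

(152, 86, 149)

With 6 swatches and endpoints inclusive, swatch 3 sits at t = (3 − 1)/(6 − 1) = 2/5 ≈ 0.4.
R = 150 + 0.4 × (154 − 150) = 151.6 → 152
G = 74 + 0.4 × (105 − 74) = 86.4 → 86
B = 149 + 0.4 × (149 − 149) = 149 → 149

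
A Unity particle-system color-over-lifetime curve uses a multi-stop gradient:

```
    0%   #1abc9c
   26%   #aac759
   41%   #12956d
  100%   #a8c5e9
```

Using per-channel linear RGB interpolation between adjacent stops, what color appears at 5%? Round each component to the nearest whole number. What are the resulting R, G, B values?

5% lies between the 0% and 26% stops, so the local fraction is t = (5 − 0)/(26 − 0) = 5/26 ≈ 0.1923.
#1abc9c → (26, 188, 156); #aac759 → (170, 199, 89).
R = 26 + 0.1923 × (170 − 26) = 53.691 → 54
G = 188 + 0.1923 × (199 − 188) = 190.115 → 190
B = 156 + 0.1923 × (89 − 156) = 143.116 → 143

(54, 190, 143)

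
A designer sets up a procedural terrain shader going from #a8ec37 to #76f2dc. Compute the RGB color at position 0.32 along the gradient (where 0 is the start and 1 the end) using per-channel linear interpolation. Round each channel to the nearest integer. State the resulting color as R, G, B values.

#a8ec37 → (168, 236, 55); #76f2dc → (118, 242, 220).
R = 168 + 0.32 × (118 − 168) = 168 + 0.32 × -50 = 152 → 152
G = 236 + 0.32 × (242 − 236) = 236 + 0.32 × 6 = 237.92 → 238
B = 55 + 0.32 × (220 − 55) = 55 + 0.32 × 165 = 107.8 → 108

(152, 238, 108)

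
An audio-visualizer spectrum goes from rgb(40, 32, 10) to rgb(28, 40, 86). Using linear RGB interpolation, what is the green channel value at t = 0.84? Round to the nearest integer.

G = 32 + 0.84 × (40 − 32) = 38.72 → 39

39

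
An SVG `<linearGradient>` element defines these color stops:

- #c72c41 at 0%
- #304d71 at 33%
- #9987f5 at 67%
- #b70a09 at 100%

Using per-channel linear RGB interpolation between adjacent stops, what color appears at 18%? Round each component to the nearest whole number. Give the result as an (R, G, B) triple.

18% lies between the 0% and 33% stops, so the local fraction is t = (18 − 0)/(33 − 0) = 18/33 ≈ 0.5455.
#c72c41 → (199, 44, 65); #304d71 → (48, 77, 113).
R = 199 + 0.5455 × (48 − 199) = 116.63 → 117
G = 44 + 0.5455 × (77 − 44) = 62.002 → 62
B = 65 + 0.5455 × (113 − 65) = 91.184 → 91

(117, 62, 91)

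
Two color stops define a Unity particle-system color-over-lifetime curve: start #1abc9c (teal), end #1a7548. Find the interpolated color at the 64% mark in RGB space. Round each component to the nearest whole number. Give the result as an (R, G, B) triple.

(26, 143, 102)

#1abc9c → (26, 188, 156); #1a7548 → (26, 117, 72).
64% corresponds to t = 0.64.
R = 26 + 0.64 × (26 − 26) = 26 + 0.64 × 0 = 26 → 26
G = 188 + 0.64 × (117 − 188) = 188 + 0.64 × -71 = 142.56 → 143
B = 156 + 0.64 × (72 − 156) = 156 + 0.64 × -84 = 102.24 → 102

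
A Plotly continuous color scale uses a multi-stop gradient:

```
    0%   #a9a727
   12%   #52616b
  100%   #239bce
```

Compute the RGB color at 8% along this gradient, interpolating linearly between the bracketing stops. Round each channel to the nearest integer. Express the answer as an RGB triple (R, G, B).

(111, 120, 84)

8% lies between the 0% and 12% stops, so the local fraction is t = (8 − 0)/(12 − 0) = 8/12 ≈ 0.6667.
#a9a727 → (169, 167, 39); #52616b → (82, 97, 107).
R = 169 + 0.6667 × (82 − 169) = 110.997 → 111
G = 167 + 0.6667 × (97 − 167) = 120.331 → 120
B = 39 + 0.6667 × (107 − 39) = 84.336 → 84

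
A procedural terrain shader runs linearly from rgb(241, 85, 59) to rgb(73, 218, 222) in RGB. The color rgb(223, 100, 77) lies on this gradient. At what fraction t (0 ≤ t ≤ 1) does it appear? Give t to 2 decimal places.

Invert the lerp on the R channel (largest span, 168): t = (223 − 241) / (73 − 241) = -18/-168 = 0.10714.
Check on G: (100 − 85)/(218 − 85) = 0.1128 ✓

0.11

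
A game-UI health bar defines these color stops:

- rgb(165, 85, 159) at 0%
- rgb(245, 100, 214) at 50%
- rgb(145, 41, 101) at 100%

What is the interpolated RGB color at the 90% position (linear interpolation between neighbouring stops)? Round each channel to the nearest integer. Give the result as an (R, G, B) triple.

(165, 53, 124)

90% lies between the 50% and 100% stops, so the local fraction is t = (90 − 50)/(100 − 50) = 40/50 ≈ 0.8.
R = 245 + 0.8 × (145 − 245) = 165 → 165
G = 100 + 0.8 × (41 − 100) = 52.8 → 53
B = 214 + 0.8 × (101 − 214) = 123.6 → 124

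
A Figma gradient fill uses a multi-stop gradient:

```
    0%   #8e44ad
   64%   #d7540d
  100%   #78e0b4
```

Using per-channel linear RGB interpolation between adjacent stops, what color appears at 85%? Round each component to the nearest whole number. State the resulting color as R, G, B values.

85% lies between the 64% and 100% stops, so the local fraction is t = (85 − 64)/(100 − 64) = 21/36 ≈ 0.5833.
#d7540d → (215, 84, 13); #78e0b4 → (120, 224, 180).
R = 215 + 0.5833 × (120 − 215) = 159.587 → 160
G = 84 + 0.5833 × (224 − 84) = 165.662 → 166
B = 13 + 0.5833 × (180 − 13) = 110.411 → 110

(160, 166, 110)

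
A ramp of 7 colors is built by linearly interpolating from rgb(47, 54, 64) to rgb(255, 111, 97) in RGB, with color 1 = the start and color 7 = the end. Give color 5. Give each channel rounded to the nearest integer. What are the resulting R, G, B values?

(186, 92, 86)

With 7 swatches and endpoints inclusive, swatch 5 sits at t = (5 − 1)/(7 − 1) = 4/6 ≈ 0.6667.
R = 47 + 0.6667 × (255 − 47) = 185.674 → 186
G = 54 + 0.6667 × (111 − 54) = 92.002 → 92
B = 64 + 0.6667 × (97 − 64) = 86.001 → 86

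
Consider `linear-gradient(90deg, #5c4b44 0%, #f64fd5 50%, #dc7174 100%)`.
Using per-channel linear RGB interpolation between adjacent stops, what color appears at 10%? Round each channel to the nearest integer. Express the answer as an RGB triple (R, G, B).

10% lies between the 0% and 50% stops, so the local fraction is t = (10 − 0)/(50 − 0) = 10/50 ≈ 0.2.
#5c4b44 → (92, 75, 68); #f64fd5 → (246, 79, 213).
R = 92 + 0.2 × (246 − 92) = 122.8 → 123
G = 75 + 0.2 × (79 − 75) = 75.8 → 76
B = 68 + 0.2 × (213 − 68) = 97 → 97

(123, 76, 97)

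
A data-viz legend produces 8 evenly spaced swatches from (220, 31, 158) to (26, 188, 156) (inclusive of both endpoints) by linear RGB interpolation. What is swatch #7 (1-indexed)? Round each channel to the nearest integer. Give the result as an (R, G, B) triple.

(54, 166, 156)

With 8 swatches and endpoints inclusive, swatch 7 sits at t = (7 − 1)/(8 − 1) = 6/7 ≈ 0.8571.
R = 220 + 0.8571 × (26 − 220) = 53.723 → 54
G = 31 + 0.8571 × (188 − 31) = 165.565 → 166
B = 158 + 0.8571 × (156 − 158) = 156.286 → 156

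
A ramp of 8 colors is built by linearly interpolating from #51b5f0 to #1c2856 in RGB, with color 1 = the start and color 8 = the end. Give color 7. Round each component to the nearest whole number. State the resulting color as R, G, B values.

(36, 60, 108)

With 8 swatches and endpoints inclusive, swatch 7 sits at t = (7 − 1)/(8 − 1) = 6/7 ≈ 0.8571.
#51b5f0 → (81, 181, 240); #1c2856 → (28, 40, 86).
R = 81 + 0.8571 × (28 − 81) = 35.574 → 36
G = 181 + 0.8571 × (40 − 181) = 60.149 → 60
B = 240 + 0.8571 × (86 − 240) = 108.007 → 108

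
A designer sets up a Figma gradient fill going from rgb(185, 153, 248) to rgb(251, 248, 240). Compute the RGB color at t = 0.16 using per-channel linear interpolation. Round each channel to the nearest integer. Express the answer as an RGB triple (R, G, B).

(196, 168, 247)

R = 185 + 0.16 × (251 − 185) = 185 + 0.16 × 66 = 195.56 → 196
G = 153 + 0.16 × (248 − 153) = 153 + 0.16 × 95 = 168.2 → 168
B = 248 + 0.16 × (240 − 248) = 248 + 0.16 × -8 = 246.72 → 247
So the blended color is (196, 168, 247), about #c4a8f7.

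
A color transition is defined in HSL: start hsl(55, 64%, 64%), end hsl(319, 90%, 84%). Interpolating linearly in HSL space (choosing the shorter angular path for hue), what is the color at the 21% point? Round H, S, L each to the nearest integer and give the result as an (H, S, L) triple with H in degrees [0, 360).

(35, 69, 68)

Hue: 319 − 55 = 264°, but |264| > 180 so the shorter arc goes the other way: Δh = 264 − 360 = -96°.
H = 55 + 0.21 × (-96) = 34.84 → 35°
S = 64 + 0.21 × (90 − 64) = 69.46 → 69%
L = 64 + 0.21 × (84 − 64) = 68.2 → 68%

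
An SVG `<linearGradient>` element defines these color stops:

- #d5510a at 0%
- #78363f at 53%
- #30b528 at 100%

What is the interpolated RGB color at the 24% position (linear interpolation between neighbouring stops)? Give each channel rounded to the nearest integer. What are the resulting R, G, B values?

24% lies between the 0% and 53% stops, so the local fraction is t = (24 − 0)/(53 − 0) = 24/53 ≈ 0.4528.
#d5510a → (213, 81, 10); #78363f → (120, 54, 63).
R = 213 + 0.4528 × (120 − 213) = 170.89 → 171
G = 81 + 0.4528 × (54 − 81) = 68.774 → 69
B = 10 + 0.4528 × (63 − 10) = 33.998 → 34

(171, 69, 34)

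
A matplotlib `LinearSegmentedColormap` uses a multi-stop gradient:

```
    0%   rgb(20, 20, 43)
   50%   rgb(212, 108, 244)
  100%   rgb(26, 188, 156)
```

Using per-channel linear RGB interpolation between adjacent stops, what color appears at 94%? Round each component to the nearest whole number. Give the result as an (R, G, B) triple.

94% lies between the 50% and 100% stops, so the local fraction is t = (94 − 50)/(100 − 50) = 44/50 ≈ 0.88.
R = 212 + 0.88 × (26 − 212) = 48.32 → 48
G = 108 + 0.88 × (188 − 108) = 178.4 → 178
B = 244 + 0.88 × (156 − 244) = 166.56 → 167

(48, 178, 167)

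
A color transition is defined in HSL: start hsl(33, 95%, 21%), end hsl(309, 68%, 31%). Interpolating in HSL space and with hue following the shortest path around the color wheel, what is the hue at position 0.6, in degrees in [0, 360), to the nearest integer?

Hue: 309 − 33 = 276°, but |276| > 180 so the shorter arc goes the other way: Δh = 276 − 360 = -84°.
H = 33 + 0.6 × (-84) = -17.4 → -17 → -17 mod 360 = 343°

343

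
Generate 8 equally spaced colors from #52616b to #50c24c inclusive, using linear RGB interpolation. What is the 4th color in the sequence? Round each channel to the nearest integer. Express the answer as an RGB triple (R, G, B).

(81, 139, 94)

With 8 swatches and endpoints inclusive, swatch 4 sits at t = (4 − 1)/(8 − 1) = 3/7 ≈ 0.4286.
#52616b → (82, 97, 107); #50c24c → (80, 194, 76).
R = 82 + 0.4286 × (80 − 82) = 81.143 → 81
G = 97 + 0.4286 × (194 − 97) = 138.574 → 139
B = 107 + 0.4286 × (76 − 107) = 93.713 → 94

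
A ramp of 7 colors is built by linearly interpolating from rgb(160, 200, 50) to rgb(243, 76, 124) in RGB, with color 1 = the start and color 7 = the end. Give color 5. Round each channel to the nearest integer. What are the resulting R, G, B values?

(215, 117, 99)

With 7 swatches and endpoints inclusive, swatch 5 sits at t = (5 − 1)/(7 − 1) = 4/6 ≈ 0.6667.
R = 160 + 0.6667 × (243 − 160) = 215.336 → 215
G = 200 + 0.6667 × (76 − 200) = 117.329 → 117
B = 50 + 0.6667 × (124 − 50) = 99.336 → 99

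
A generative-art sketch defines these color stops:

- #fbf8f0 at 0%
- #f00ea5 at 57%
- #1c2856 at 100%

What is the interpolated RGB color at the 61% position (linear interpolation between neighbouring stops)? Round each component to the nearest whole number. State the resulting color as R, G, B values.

(220, 16, 158)

61% lies between the 57% and 100% stops, so the local fraction is t = (61 − 57)/(100 − 57) = 4/43 ≈ 0.093.
#f00ea5 → (240, 14, 165); #1c2856 → (28, 40, 86).
R = 240 + 0.093 × (28 − 240) = 220.284 → 220
G = 14 + 0.093 × (40 − 14) = 16.418 → 16
B = 165 + 0.093 × (86 − 165) = 157.653 → 158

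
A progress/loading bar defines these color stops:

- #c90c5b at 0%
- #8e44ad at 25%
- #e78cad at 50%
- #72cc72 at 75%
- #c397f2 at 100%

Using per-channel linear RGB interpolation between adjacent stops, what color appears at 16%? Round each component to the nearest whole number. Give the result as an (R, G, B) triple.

(163, 48, 143)

16% lies between the 0% and 25% stops, so the local fraction is t = (16 − 0)/(25 − 0) = 16/25 ≈ 0.64.
#c90c5b → (201, 12, 91); #8e44ad → (142, 68, 173).
R = 201 + 0.64 × (142 − 201) = 163.24 → 163
G = 12 + 0.64 × (68 − 12) = 47.84 → 48
B = 91 + 0.64 × (173 − 91) = 143.48 → 143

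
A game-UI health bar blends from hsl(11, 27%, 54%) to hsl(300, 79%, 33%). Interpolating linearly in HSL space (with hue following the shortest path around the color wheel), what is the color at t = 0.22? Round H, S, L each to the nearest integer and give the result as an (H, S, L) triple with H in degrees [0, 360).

Hue: 300 − 11 = 289°, but |289| > 180 so the shorter arc goes the other way: Δh = 289 − 360 = -71°.
H = 11 + 0.22 × (-71) = -4.62 → -5 → -5 mod 360 = 355°
S = 27 + 0.22 × (79 − 27) = 38.44 → 38%
L = 54 + 0.22 × (33 − 54) = 49.38 → 49%

(355, 38, 49)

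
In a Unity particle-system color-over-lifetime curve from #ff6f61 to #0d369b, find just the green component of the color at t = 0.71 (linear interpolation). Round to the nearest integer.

G₁ = 111 (from #ff6f61), G₂ = 54 (from #0d369b).
G = 111 + 0.71 × (54 − 111) = 70.53 → 71

71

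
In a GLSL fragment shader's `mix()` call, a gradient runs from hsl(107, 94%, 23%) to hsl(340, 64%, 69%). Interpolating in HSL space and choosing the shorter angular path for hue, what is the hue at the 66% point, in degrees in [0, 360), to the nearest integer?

23

Hue: 340 − 107 = 233°, but |233| > 180 so the shorter arc goes the other way: Δh = 233 − 360 = -127°.
H = 107 + 0.66 × (-127) = 23.18 → 23°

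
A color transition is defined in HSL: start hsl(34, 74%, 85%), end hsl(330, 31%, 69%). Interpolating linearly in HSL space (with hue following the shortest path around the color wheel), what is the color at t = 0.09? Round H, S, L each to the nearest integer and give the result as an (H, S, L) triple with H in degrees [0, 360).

Hue: 330 − 34 = 296°, but |296| > 180 so the shorter arc goes the other way: Δh = 296 − 360 = -64°.
H = 34 + 0.09 × (-64) = 28.24 → 28°
S = 74 + 0.09 × (31 − 74) = 70.13 → 70%
L = 85 + 0.09 × (69 − 85) = 83.56 → 84%

(28, 70, 84)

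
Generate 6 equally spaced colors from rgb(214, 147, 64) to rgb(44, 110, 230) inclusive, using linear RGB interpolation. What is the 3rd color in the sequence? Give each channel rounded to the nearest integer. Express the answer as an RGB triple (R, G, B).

(146, 132, 130)

With 6 swatches and endpoints inclusive, swatch 3 sits at t = (3 − 1)/(6 − 1) = 2/5 ≈ 0.4.
R = 214 + 0.4 × (44 − 214) = 146 → 146
G = 147 + 0.4 × (110 − 147) = 132.2 → 132
B = 64 + 0.4 × (230 − 64) = 130.4 → 130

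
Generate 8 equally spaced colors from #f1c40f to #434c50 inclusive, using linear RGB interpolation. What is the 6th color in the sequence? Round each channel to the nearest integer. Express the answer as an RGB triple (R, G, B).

(117, 110, 61)

With 8 swatches and endpoints inclusive, swatch 6 sits at t = (6 − 1)/(8 − 1) = 5/7 ≈ 0.7143.
#f1c40f → (241, 196, 15); #434c50 → (67, 76, 80).
R = 241 + 0.7143 × (67 − 241) = 116.712 → 117
G = 196 + 0.7143 × (76 − 196) = 110.284 → 110
B = 15 + 0.7143 × (80 − 15) = 61.43 → 61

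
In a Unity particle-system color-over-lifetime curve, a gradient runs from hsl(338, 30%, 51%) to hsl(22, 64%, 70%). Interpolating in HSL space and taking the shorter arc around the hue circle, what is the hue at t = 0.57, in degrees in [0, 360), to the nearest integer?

Hue: 22 − 338 = -316°, but |-316| > 180 so the shorter arc goes the other way: Δh = -316 + 360 = 44°.
H = 338 + 0.57 × (44) = 363.08 → 363 → 363 mod 360 = 3°

3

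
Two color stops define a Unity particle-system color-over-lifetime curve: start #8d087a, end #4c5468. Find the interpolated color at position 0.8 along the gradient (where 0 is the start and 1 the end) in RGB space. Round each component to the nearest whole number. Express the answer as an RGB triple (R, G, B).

#8d087a → (141, 8, 122); #4c5468 → (76, 84, 104).
R = 141 + 0.8 × (76 − 141) = 141 + 0.8 × -65 = 89 → 89
G = 8 + 0.8 × (84 − 8) = 8 + 0.8 × 76 = 68.8 → 69
B = 122 + 0.8 × (104 − 122) = 122 + 0.8 × -18 = 107.6 → 108

(89, 69, 108)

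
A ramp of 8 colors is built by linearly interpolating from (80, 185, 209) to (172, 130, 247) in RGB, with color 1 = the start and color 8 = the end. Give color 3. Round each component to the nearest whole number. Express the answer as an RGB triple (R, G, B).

(106, 169, 220)

With 8 swatches and endpoints inclusive, swatch 3 sits at t = (3 − 1)/(8 − 1) = 2/7 ≈ 0.2857.
R = 80 + 0.2857 × (172 − 80) = 106.284 → 106
G = 185 + 0.2857 × (130 − 185) = 169.286 → 169
B = 209 + 0.2857 × (247 − 209) = 219.857 → 220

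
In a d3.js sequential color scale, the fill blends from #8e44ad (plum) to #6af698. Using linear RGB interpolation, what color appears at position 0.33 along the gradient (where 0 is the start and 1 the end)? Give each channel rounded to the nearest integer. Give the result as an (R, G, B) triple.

(130, 127, 166)

#8e44ad → (142, 68, 173); #6af698 → (106, 246, 152).
R = 142 + 0.33 × (106 − 142) = 142 + 0.33 × -36 = 130.12 → 130
G = 68 + 0.33 × (246 − 68) = 68 + 0.33 × 178 = 126.74 → 127
B = 173 + 0.33 × (152 − 173) = 173 + 0.33 × -21 = 166.07 → 166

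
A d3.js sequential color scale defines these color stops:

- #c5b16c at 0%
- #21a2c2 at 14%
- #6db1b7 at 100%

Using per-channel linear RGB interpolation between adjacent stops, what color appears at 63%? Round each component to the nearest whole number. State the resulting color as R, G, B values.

63% lies between the 14% and 100% stops, so the local fraction is t = (63 − 14)/(100 − 14) = 49/86 ≈ 0.5698.
#21a2c2 → (33, 162, 194); #6db1b7 → (109, 177, 183).
R = 33 + 0.5698 × (109 − 33) = 76.305 → 76
G = 162 + 0.5698 × (177 − 162) = 170.547 → 171
B = 194 + 0.5698 × (183 − 194) = 187.732 → 188

(76, 171, 188)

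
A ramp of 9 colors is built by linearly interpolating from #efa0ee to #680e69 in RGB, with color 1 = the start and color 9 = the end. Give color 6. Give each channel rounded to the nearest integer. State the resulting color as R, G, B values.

(155, 69, 155)

With 9 swatches and endpoints inclusive, swatch 6 sits at t = (6 − 1)/(9 − 1) = 5/8 ≈ 0.625.
#efa0ee → (239, 160, 238); #680e69 → (104, 14, 105).
R = 239 + 0.625 × (104 − 239) = 154.625 → 155
G = 160 + 0.625 × (14 − 160) = 68.75 → 69
B = 238 + 0.625 × (105 − 238) = 154.875 → 155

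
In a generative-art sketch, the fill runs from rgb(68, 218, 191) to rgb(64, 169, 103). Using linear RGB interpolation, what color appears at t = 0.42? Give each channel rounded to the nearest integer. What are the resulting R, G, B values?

(66, 197, 154)

R = 68 + 0.42 × (64 − 68) = 68 + 0.42 × -4 = 66.32 → 66
G = 218 + 0.42 × (169 − 218) = 218 + 0.42 × -49 = 197.42 → 197
B = 191 + 0.42 × (103 − 191) = 191 + 0.42 × -88 = 154.04 → 154
So the blended color is (66, 197, 154), about #42c59a.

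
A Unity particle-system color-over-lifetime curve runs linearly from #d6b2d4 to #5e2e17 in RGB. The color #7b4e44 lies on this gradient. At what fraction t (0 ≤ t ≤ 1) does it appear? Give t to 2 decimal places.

Invert the lerp on the B channel (largest span, 189): t = (68 − 212) / (23 − 212) = -144/-189 = 0.7619.
Check on R: (123 − 214)/(94 − 214) = 0.7583 ✓

0.76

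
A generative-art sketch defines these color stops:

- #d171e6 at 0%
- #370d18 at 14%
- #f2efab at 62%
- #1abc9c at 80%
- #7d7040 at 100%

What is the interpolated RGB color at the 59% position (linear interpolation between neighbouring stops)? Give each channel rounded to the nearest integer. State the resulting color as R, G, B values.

(230, 225, 162)

59% lies between the 14% and 62% stops, so the local fraction is t = (59 − 14)/(62 − 14) = 45/48 ≈ 0.9375.
#370d18 → (55, 13, 24); #f2efab → (242, 239, 171).
R = 55 + 0.9375 × (242 − 55) = 230.312 → 230
G = 13 + 0.9375 × (239 − 13) = 224.875 → 225
B = 24 + 0.9375 × (171 − 24) = 161.812 → 162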